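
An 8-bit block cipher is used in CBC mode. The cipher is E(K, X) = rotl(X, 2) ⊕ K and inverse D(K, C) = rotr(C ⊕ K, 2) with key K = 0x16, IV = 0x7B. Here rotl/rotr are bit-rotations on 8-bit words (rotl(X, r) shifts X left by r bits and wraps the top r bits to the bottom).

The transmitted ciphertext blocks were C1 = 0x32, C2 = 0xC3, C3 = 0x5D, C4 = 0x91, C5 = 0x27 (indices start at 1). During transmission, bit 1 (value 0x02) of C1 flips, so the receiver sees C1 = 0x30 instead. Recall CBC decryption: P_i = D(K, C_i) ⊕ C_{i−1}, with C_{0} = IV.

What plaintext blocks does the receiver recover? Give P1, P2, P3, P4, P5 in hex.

P1 = 0xF2, P2 = 0x45, P3 = 0x11, P4 = 0xBC, P5 = 0xDD

Only C1 changed, to 0x30. In CBC, a change in C_i garbles P_i and flips the same bit in P_{i+1}. Decrypting the received ciphertext:
P1: D(K, 0x30) = 0x89; 0x89 ⊕ 0x7B = 0xF2.
P2: D(K, 0xC3) = 0x75; 0x75 ⊕ 0x30 = 0x45.
P3: D(K, 0x5D) = 0xD2; 0xD2 ⊕ 0xC3 = 0x11.
P4: D(K, 0x91) = 0xE1; 0xE1 ⊕ 0x5D = 0xBC.
P5: D(K, 0x27) = 0x4C; 0x4C ⊕ 0x91 = 0xDD.
Blocks that differ from the original plaintext: P1, P2.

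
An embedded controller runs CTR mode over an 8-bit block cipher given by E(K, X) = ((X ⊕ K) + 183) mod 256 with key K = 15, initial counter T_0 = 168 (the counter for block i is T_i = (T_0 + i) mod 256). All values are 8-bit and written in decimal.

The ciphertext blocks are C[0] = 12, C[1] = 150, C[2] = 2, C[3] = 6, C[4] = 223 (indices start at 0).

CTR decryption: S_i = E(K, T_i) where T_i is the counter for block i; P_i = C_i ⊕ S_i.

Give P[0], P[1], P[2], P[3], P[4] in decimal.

P[0]: T = 168, S = E(K, T) = 94; 12 ⊕ 94 = 82.
P[1]: T = 169, S = E(K, T) = 93; 150 ⊕ 93 = 203.
P[2]: T = 170, S = E(K, T) = 92; 2 ⊕ 92 = 94.
P[3]: T = 171, S = E(K, T) = 91; 6 ⊕ 91 = 93.
P[4]: T = 172, S = E(K, T) = 90; 223 ⊕ 90 = 133.

P[0] = 82, P[1] = 203, P[2] = 94, P[3] = 93, P[4] = 133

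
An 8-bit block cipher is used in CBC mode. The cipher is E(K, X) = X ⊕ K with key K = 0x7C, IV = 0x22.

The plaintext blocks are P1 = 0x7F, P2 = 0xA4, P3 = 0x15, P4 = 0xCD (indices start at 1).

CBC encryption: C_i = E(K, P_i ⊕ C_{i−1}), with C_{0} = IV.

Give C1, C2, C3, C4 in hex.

C1: P1 ⊕ 0x22 = 0x5D; E(K, 0x5D) = 0x21.
C2: P2 ⊕ 0x21 = 0x85; E(K, 0x85) = 0xF9.
C3: P3 ⊕ 0xF9 = 0xEC; E(K, 0xEC) = 0x90.
C4: P4 ⊕ 0x90 = 0x5D; E(K, 0x5D) = 0x21.

C1 = 0x21, C2 = 0xF9, C3 = 0x90, C4 = 0x21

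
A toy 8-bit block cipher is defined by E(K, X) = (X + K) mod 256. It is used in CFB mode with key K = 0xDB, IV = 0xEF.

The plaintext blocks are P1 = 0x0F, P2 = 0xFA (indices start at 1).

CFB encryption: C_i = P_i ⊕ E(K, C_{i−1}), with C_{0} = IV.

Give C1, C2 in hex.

C1: E(K, 0xEF) = 0xCA; 0x0F ⊕ 0xCA = 0xC5.
C2: E(K, 0xC5) = 0xA0; 0xFA ⊕ 0xA0 = 0x5A.

C1 = 0xC5, C2 = 0x5A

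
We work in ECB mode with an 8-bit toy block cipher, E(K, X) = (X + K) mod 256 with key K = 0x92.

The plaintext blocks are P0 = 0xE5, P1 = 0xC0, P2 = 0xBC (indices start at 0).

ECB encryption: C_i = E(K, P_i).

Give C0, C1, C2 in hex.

C0 = 0x77, C1 = 0x52, C2 = 0x4E

C0: E(K, 0xE5) = 0x77.
C1: E(K, 0xC0) = 0x52.
C2: E(K, 0xBC) = 0x4E.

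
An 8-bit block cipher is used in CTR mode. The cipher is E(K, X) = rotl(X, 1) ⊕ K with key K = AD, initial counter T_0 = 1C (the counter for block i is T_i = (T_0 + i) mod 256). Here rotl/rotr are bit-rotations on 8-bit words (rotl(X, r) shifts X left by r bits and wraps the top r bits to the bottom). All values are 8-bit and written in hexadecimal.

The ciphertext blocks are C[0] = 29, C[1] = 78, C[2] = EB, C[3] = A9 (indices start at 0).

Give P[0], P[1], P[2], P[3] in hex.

P[0] = BC, P[1] = EF, P[2] = 7A, P[3] = 3A

CTR decryption: S_i = E(K, T_i) where T_i is the counter for block i; P_i = C_i ⊕ S_i.
P[0]: T = 1C, S = E(K, T) = 95; 29 ⊕ 95 = BC.
P[1]: T = 1D, S = E(K, T) = 97; 78 ⊕ 97 = EF.
P[2]: T = 1E, S = E(K, T) = 91; EB ⊕ 91 = 7A.
P[3]: T = 1F, S = E(K, T) = 93; A9 ⊕ 93 = 3A.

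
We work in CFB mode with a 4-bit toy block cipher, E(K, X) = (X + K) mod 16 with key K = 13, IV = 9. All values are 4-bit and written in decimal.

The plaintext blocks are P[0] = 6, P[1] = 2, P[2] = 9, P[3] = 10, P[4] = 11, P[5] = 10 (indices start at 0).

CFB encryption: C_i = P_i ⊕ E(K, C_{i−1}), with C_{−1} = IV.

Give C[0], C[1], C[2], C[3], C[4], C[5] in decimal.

C[0] = 0, C[1] = 15, C[2] = 5, C[3] = 8, C[4] = 14, C[5] = 1

C[0]: E(K, 9) = 6; 6 ⊕ 6 = 0.
C[1]: E(K, 0) = 13; 2 ⊕ 13 = 15.
C[2]: E(K, 15) = 12; 9 ⊕ 12 = 5.
C[3]: E(K, 5) = 2; 10 ⊕ 2 = 8.
C[4]: E(K, 8) = 5; 11 ⊕ 5 = 14.
C[5]: E(K, 14) = 11; 10 ⊕ 11 = 1.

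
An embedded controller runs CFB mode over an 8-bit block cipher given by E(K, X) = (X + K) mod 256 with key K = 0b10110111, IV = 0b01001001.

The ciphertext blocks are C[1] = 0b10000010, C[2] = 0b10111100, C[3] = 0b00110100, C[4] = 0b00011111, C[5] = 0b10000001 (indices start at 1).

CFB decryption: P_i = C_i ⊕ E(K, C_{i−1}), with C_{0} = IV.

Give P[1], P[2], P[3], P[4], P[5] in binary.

P[1]: E(K, 0b01001001) = 0b00000000; 0b10000010 ⊕ 0b00000000 = 0b10000010.
P[2]: E(K, 0b10000010) = 0b00111001; 0b10111100 ⊕ 0b00111001 = 0b10000101.
P[3]: E(K, 0b10111100) = 0b01110011; 0b00110100 ⊕ 0b01110011 = 0b01000111.
P[4]: E(K, 0b00110100) = 0b11101011; 0b00011111 ⊕ 0b11101011 = 0b11110100.
P[5]: E(K, 0b00011111) = 0b11010110; 0b10000001 ⊕ 0b11010110 = 0b01010111.

P[1] = 0b10000010, P[2] = 0b10000101, P[3] = 0b01000111, P[4] = 0b11110100, P[5] = 0b01010111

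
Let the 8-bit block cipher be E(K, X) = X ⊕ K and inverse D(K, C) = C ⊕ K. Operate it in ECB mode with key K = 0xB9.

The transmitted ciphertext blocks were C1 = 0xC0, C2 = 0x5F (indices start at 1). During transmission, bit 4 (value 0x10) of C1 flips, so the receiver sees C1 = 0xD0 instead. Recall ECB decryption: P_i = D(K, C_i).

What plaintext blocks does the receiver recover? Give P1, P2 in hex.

P1 = 0x69, P2 = 0xE6

Only C1 changed, to 0xD0. In ECB, a change in C_i affects only P_i. Decrypting the received ciphertext:
P1: D(K, 0xD0) = 0x69.
P2: D(K, 0x5F) = 0xE6.
Blocks that differ from the original plaintext: P1.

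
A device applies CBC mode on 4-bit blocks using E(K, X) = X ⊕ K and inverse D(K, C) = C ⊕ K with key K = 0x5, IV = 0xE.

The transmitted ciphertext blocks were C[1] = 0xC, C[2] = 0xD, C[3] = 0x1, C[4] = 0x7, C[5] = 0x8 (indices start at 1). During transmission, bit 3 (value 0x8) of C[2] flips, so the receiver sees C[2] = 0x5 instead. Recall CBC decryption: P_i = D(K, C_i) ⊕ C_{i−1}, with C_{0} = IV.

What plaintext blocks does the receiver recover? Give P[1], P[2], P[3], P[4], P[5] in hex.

Only C[2] changed, to 0x5. In CBC, a change in C_i garbles P_i and flips the same bit in P_{i+1}. Decrypting the received ciphertext:
P[1]: D(K, 0xC) = 0x9; 0x9 ⊕ 0xE = 0x7.
P[2]: D(K, 0x5) = 0x0; 0x0 ⊕ 0xC = 0xC.
P[3]: D(K, 0x1) = 0x4; 0x4 ⊕ 0x5 = 0x1.
P[4]: D(K, 0x7) = 0x2; 0x2 ⊕ 0x1 = 0x3.
P[5]: D(K, 0x8) = 0xD; 0xD ⊕ 0x7 = 0xA.
Blocks that differ from the original plaintext: P[2], P[3].

P[1] = 0x7, P[2] = 0xC, P[3] = 0x1, P[4] = 0x3, P[5] = 0xA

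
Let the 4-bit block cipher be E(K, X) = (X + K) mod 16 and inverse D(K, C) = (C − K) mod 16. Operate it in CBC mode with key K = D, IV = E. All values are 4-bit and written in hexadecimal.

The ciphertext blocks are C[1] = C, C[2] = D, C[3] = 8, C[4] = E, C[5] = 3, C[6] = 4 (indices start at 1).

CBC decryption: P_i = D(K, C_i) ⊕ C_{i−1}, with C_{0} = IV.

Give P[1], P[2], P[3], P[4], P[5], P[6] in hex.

P[1]: D(K, C) = F; F ⊕ E = 1.
P[2]: D(K, D) = 0; 0 ⊕ C = C.
P[3]: D(K, 8) = B; B ⊕ D = 6.
P[4]: D(K, E) = 1; 1 ⊕ 8 = 9.
P[5]: D(K, 3) = 6; 6 ⊕ E = 8.
P[6]: D(K, 4) = 7; 7 ⊕ 3 = 4.

P[1] = 1, P[2] = C, P[3] = 6, P[4] = 9, P[5] = 8, P[6] = 4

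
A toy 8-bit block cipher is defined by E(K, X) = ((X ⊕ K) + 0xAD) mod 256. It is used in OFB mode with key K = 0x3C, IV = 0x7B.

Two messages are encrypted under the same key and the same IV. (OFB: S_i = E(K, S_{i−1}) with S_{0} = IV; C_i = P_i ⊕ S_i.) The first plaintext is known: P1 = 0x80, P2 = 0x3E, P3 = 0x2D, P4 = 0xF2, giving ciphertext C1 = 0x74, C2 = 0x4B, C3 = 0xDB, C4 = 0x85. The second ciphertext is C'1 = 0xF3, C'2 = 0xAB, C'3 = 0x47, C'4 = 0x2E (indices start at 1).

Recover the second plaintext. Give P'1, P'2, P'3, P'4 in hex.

P'1 = 0x07, P'2 = 0xDE, P'3 = 0xB1, P'4 = 0x59

In OFB with a reused IV, both messages share the same keystream S_i, so C_i ⊕ C'_i = P_i ⊕ P'_i and thus P'_i = P_i ⊕ C_i ⊕ C'_i.
P'1: 0x80 ⊕ 0x74 ⊕ 0xF3 = 0x07.
P'2: 0x3E ⊕ 0x4B ⊕ 0xAB = 0xDE.
P'3: 0x2D ⊕ 0xDB ⊕ 0x47 = 0xB1.
P'4: 0xF2 ⊕ 0x85 ⊕ 0x2E = 0x59.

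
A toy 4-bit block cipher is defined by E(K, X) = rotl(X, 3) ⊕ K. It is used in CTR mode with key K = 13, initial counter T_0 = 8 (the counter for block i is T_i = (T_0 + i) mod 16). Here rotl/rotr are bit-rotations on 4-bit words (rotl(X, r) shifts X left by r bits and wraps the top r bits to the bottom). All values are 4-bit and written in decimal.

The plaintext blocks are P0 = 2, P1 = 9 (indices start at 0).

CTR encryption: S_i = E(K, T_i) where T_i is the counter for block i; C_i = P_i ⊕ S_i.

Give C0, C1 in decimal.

C0 = 11, C1 = 8

C0: T = 8, S = E(K, T) = 9; 2 ⊕ 9 = 11.
C1: T = 9, S = E(K, T) = 1; 9 ⊕ 1 = 8.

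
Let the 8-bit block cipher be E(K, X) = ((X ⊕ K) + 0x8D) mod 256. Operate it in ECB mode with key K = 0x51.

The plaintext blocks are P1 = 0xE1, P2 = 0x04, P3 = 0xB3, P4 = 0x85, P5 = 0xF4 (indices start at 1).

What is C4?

ECB encryption: C_i = E(K, P_i).
C4: E(K, 0x85) = 0x61.

C4 = 0x61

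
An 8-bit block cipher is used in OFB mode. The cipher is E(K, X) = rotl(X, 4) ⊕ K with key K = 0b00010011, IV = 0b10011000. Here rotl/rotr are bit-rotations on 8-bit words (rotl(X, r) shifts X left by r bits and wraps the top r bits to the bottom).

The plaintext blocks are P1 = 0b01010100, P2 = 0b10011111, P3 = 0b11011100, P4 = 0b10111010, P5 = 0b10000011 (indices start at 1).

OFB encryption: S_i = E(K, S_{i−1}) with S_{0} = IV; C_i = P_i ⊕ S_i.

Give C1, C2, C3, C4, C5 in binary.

C1: S = E(K, 0b10011000) = 0b10011010; 0b01010100 ⊕ 0b10011010 = 0b11001110.
C2: S = E(K, 0b10011010) = 0b10111010; 0b10011111 ⊕ 0b10111010 = 0b00100101.
C3: S = E(K, 0b10111010) = 0b10111000; 0b11011100 ⊕ 0b10111000 = 0b01100100.
C4: S = E(K, 0b10111000) = 0b10011000; 0b10111010 ⊕ 0b10011000 = 0b00100010.
C5: S = E(K, 0b10011000) = 0b10011010; 0b10000011 ⊕ 0b10011010 = 0b00011001.

C1 = 0b11001110, C2 = 0b00100101, C3 = 0b01100100, C4 = 0b00100010, C5 = 0b00011001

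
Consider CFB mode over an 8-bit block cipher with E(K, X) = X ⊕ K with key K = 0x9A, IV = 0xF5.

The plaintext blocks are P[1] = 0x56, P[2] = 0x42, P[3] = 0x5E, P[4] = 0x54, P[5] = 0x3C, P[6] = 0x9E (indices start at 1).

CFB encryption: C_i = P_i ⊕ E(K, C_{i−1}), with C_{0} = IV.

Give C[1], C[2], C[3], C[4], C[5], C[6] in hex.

C[1]: E(K, 0xF5) = 0x6F; 0x56 ⊕ 0x6F = 0x39.
C[2]: E(K, 0x39) = 0xA3; 0x42 ⊕ 0xA3 = 0xE1.
C[3]: E(K, 0xE1) = 0x7B; 0x5E ⊕ 0x7B = 0x25.
C[4]: E(K, 0x25) = 0xBF; 0x54 ⊕ 0xBF = 0xEB.
C[5]: E(K, 0xEB) = 0x71; 0x3C ⊕ 0x71 = 0x4D.
C[6]: E(K, 0x4D) = 0xD7; 0x9E ⊕ 0xD7 = 0x49.

C[1] = 0x39, C[2] = 0xE1, C[3] = 0x25, C[4] = 0xEB, C[5] = 0x4D, C[6] = 0x49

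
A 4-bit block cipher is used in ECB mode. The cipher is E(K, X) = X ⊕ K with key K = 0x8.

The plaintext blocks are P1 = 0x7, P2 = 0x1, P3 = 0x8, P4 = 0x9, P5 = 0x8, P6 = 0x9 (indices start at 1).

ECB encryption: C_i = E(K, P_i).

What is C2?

C2: E(K, 0x1) = 0x9.

C2 = 0x9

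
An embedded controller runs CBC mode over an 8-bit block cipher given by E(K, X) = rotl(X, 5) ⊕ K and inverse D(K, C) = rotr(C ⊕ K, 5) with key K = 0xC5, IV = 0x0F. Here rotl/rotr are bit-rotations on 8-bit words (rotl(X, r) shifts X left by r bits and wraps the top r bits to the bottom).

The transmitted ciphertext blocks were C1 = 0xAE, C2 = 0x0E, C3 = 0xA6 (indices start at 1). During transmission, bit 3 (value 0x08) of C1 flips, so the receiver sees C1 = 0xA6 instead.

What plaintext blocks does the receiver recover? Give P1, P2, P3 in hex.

CBC decryption: P_i = D(K, C_i) ⊕ C_{i−1}, with C_{0} = IV.
Only C1 changed, to 0xA6. In CBC, a change in C_i garbles P_i and flips the same bit in P_{i+1}. Decrypting the received ciphertext:
P1: D(K, 0xA6) = 0x1B; 0x1B ⊕ 0x0F = 0x14.
P2: D(K, 0x0E) = 0x5E; 0x5E ⊕ 0xA6 = 0xF8.
P3: D(K, 0xA6) = 0x1B; 0x1B ⊕ 0x0E = 0x15.
Blocks that differ from the original plaintext: P1, P2.

P1 = 0x14, P2 = 0xF8, P3 = 0x15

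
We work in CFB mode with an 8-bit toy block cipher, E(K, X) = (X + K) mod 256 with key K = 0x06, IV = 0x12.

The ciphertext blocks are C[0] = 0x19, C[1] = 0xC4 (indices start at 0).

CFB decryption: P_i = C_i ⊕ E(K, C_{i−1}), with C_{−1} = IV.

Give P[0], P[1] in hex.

P[0]: E(K, 0x12) = 0x18; 0x19 ⊕ 0x18 = 0x01.
P[1]: E(K, 0x19) = 0x1F; 0xC4 ⊕ 0x1F = 0xDB.

P[0] = 0x01, P[1] = 0xDB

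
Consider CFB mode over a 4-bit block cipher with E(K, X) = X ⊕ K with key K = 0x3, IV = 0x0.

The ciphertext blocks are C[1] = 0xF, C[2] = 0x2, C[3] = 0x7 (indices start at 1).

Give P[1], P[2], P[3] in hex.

CFB decryption: P_i = C_i ⊕ E(K, C_{i−1}), with C_{0} = IV.
P[1]: E(K, 0x0) = 0x3; 0xF ⊕ 0x3 = 0xC.
P[2]: E(K, 0xF) = 0xC; 0x2 ⊕ 0xC = 0xE.
P[3]: E(K, 0x2) = 0x1; 0x7 ⊕ 0x1 = 0x6.

P[1] = 0xC, P[2] = 0xE, P[3] = 0x6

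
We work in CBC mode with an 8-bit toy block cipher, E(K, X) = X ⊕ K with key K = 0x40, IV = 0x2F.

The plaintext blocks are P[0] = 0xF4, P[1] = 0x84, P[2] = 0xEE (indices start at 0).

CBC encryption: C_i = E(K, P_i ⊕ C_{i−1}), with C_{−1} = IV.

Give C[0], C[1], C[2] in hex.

C[0]: P[0] ⊕ 0x2F = 0xDB; E(K, 0xDB) = 0x9B.
C[1]: P[1] ⊕ 0x9B = 0x1F; E(K, 0x1F) = 0x5F.
C[2]: P[2] ⊕ 0x5F = 0xB1; E(K, 0xB1) = 0xF1.

C[0] = 0x9B, C[1] = 0x5F, C[2] = 0xF1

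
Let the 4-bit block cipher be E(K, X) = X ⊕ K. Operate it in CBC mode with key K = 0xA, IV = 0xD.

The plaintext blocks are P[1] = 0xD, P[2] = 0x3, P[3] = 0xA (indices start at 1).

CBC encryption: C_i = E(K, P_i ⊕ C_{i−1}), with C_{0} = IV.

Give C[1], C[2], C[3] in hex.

C[1] = 0xA, C[2] = 0x3, C[3] = 0x3

C[1]: P[1] ⊕ 0xD = 0x0; E(K, 0x0) = 0xA.
C[2]: P[2] ⊕ 0xA = 0x9; E(K, 0x9) = 0x3.
C[3]: P[3] ⊕ 0x3 = 0x9; E(K, 0x9) = 0x3.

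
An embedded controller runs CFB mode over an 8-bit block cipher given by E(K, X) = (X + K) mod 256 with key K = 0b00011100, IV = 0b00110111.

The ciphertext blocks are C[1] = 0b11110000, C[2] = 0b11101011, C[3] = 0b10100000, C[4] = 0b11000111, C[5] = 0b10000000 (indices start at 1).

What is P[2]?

P[2] = 0b11100111

CFB decryption: P_i = C_i ⊕ E(K, C_{i−1}), with C_{0} = IV.
P[2]: E(K, 0b11110000) = 0b00001100; 0b11101011 ⊕ 0b00001100 = 0b11100111.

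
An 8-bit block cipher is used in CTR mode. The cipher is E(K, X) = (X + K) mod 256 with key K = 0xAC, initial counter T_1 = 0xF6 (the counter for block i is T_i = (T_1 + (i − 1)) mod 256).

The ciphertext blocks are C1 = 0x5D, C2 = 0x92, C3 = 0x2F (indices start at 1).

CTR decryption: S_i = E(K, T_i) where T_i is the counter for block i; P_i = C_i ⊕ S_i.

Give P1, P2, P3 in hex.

P1 = 0xFF, P2 = 0x31, P3 = 0x8B

P1: T = 0xF6, S = E(K, T) = 0xA2; 0x5D ⊕ 0xA2 = 0xFF.
P2: T = 0xF7, S = E(K, T) = 0xA3; 0x92 ⊕ 0xA3 = 0x31.
P3: T = 0xF8, S = E(K, T) = 0xA4; 0x2F ⊕ 0xA4 = 0x8B.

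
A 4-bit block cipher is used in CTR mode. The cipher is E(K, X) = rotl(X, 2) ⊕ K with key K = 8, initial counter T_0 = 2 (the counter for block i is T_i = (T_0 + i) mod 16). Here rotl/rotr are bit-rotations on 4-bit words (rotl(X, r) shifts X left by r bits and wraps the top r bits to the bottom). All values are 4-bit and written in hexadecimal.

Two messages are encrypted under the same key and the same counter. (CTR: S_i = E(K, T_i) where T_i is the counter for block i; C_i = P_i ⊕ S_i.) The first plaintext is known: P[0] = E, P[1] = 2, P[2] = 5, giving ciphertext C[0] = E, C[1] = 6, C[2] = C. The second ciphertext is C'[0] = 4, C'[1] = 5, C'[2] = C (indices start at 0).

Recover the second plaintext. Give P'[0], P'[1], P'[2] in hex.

P'[0] = 4, P'[1] = 1, P'[2] = 5

In CTR with a reused counter, both messages share the same keystream S_i, so C_i ⊕ C'_i = P_i ⊕ P'_i and thus P'_i = P_i ⊕ C_i ⊕ C'_i.
P'[0]: E ⊕ E ⊕ 4 = 4.
P'[1]: 2 ⊕ 6 ⊕ 5 = 1.
P'[2]: 5 ⊕ C ⊕ C = 5.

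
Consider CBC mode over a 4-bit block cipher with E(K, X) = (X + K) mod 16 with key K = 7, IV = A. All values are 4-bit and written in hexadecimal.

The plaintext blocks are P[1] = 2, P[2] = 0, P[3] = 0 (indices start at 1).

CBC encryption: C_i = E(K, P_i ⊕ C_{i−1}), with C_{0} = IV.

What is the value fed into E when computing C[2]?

F

C[1]: P[1] ⊕ A = 8; E(K, 8) = F.
C[2]: P[2] ⊕ F = F; E(K, F) = 6.
So the input to E for block [2] is F.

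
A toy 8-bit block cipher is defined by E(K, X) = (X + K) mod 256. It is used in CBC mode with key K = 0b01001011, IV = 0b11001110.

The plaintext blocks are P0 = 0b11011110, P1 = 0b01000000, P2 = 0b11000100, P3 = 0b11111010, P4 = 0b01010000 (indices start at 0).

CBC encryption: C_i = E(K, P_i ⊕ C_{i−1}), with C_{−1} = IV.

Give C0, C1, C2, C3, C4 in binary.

C0 = 0b01011011, C1 = 0b01100110, C2 = 0b11101101, C3 = 0b01100010, C4 = 0b01111101

C0: P0 ⊕ 0b11001110 = 0b00010000; E(K, 0b00010000) = 0b01011011.
C1: P1 ⊕ 0b01011011 = 0b00011011; E(K, 0b00011011) = 0b01100110.
C2: P2 ⊕ 0b01100110 = 0b10100010; E(K, 0b10100010) = 0b11101101.
C3: P3 ⊕ 0b11101101 = 0b00010111; E(K, 0b00010111) = 0b01100010.
C4: P4 ⊕ 0b01100010 = 0b00110010; E(K, 0b00110010) = 0b01111101.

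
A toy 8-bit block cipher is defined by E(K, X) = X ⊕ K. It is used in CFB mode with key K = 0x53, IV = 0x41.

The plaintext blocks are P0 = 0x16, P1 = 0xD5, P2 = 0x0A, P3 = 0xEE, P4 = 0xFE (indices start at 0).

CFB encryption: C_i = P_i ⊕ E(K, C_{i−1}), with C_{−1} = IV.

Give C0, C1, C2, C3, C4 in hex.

C0: E(K, 0x41) = 0x12; 0x16 ⊕ 0x12 = 0x04.
C1: E(K, 0x04) = 0x57; 0xD5 ⊕ 0x57 = 0x82.
C2: E(K, 0x82) = 0xD1; 0x0A ⊕ 0xD1 = 0xDB.
C3: E(K, 0xDB) = 0x88; 0xEE ⊕ 0x88 = 0x66.
C4: E(K, 0x66) = 0x35; 0xFE ⊕ 0x35 = 0xCB.

C0 = 0x04, C1 = 0x82, C2 = 0xDB, C3 = 0x66, C4 = 0xCB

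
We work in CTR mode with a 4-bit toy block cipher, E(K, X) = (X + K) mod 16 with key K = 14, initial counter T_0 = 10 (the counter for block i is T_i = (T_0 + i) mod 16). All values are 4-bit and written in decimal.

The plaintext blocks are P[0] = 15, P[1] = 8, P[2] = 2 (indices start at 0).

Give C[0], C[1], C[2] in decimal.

CTR encryption: S_i = E(K, T_i) where T_i is the counter for block i; C_i = P_i ⊕ S_i.
C[0]: T = 10, S = E(K, T) = 8; 15 ⊕ 8 = 7.
C[1]: T = 11, S = E(K, T) = 9; 8 ⊕ 9 = 1.
C[2]: T = 12, S = E(K, T) = 10; 2 ⊕ 10 = 8.

C[0] = 7, C[1] = 1, C[2] = 8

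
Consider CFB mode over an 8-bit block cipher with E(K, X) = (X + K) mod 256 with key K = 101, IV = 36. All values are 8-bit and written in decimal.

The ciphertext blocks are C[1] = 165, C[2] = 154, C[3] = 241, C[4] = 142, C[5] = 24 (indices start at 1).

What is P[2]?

CFB decryption: P_i = C_i ⊕ E(K, C_{i−1}), with C_{0} = IV.
P[2]: E(K, 165) = 10; 154 ⊕ 10 = 144.

P[2] = 144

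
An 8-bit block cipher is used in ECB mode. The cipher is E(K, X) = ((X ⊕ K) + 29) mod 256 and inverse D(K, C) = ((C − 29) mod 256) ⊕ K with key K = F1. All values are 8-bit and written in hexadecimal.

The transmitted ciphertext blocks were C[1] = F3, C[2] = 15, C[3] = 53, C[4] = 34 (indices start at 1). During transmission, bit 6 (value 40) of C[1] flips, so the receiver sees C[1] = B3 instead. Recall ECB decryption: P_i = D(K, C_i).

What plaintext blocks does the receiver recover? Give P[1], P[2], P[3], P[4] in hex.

P[1] = 7B, P[2] = 1D, P[3] = DB, P[4] = FA

Only C[1] changed, to B3. In ECB, a change in C_i affects only P_i. Decrypting the received ciphertext:
P[1]: D(K, B3) = 7B.
P[2]: D(K, 15) = 1D.
P[3]: D(K, 53) = DB.
P[4]: D(K, 34) = FA.
Blocks that differ from the original plaintext: P[1].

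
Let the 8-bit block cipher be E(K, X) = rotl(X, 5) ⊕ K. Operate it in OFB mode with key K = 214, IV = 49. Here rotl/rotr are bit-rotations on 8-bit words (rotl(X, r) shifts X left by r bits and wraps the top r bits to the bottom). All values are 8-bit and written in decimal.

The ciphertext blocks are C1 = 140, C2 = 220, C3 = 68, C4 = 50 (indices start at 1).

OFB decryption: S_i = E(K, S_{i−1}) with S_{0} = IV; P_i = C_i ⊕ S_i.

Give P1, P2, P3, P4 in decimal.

P1: S = E(K, 49) = 240; 140 ⊕ 240 = 124.
P2: S = E(K, 240) = 200; 220 ⊕ 200 = 20.
P3: S = E(K, 200) = 207; 68 ⊕ 207 = 139.
P4: S = E(K, 207) = 47; 50 ⊕ 47 = 29.

P1 = 124, P2 = 20, P3 = 139, P4 = 29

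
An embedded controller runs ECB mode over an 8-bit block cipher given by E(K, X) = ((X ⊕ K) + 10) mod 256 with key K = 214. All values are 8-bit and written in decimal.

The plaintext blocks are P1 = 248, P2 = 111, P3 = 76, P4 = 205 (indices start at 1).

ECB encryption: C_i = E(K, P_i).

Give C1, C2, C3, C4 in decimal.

C1: E(K, 248) = 56.
C2: E(K, 111) = 195.
C3: E(K, 76) = 164.
C4: E(K, 205) = 37.

C1 = 56, C2 = 195, C3 = 164, C4 = 37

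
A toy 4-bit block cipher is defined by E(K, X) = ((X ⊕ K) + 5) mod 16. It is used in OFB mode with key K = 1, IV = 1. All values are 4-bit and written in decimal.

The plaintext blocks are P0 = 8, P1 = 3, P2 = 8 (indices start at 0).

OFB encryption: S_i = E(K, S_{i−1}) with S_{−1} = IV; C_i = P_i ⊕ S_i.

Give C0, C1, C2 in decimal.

C0: S = E(K, 1) = 5; 8 ⊕ 5 = 13.
C1: S = E(K, 5) = 9; 3 ⊕ 9 = 10.
C2: S = E(K, 9) = 13; 8 ⊕ 13 = 5.

C0 = 13, C1 = 10, C2 = 5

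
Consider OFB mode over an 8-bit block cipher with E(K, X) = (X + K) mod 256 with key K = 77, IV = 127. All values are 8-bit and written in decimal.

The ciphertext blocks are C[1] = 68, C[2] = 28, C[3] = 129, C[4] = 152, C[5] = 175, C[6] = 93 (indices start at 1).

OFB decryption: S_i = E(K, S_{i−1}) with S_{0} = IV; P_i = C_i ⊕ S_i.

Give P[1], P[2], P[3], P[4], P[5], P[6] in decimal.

P[1] = 136, P[2] = 5, P[3] = 231, P[4] = 43, P[5] = 175, P[6] = 16

P[1]: S = E(K, 127) = 204; 68 ⊕ 204 = 136.
P[2]: S = E(K, 204) = 25; 28 ⊕ 25 = 5.
P[3]: S = E(K, 25) = 102; 129 ⊕ 102 = 231.
P[4]: S = E(K, 102) = 179; 152 ⊕ 179 = 43.
P[5]: S = E(K, 179) = 0; 175 ⊕ 0 = 175.
P[6]: S = E(K, 0) = 77; 93 ⊕ 77 = 16.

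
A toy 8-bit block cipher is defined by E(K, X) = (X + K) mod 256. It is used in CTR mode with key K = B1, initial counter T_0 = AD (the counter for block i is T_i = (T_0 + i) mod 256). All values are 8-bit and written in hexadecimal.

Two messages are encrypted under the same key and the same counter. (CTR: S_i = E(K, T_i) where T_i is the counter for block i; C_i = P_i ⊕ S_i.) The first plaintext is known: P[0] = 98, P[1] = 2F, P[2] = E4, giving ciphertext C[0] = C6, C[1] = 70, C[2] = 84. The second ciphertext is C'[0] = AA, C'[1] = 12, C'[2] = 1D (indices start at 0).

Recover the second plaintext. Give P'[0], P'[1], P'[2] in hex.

In CTR with a reused counter, both messages share the same keystream S_i, so C_i ⊕ C'_i = P_i ⊕ P'_i and thus P'_i = P_i ⊕ C_i ⊕ C'_i.
P'[0]: 98 ⊕ C6 ⊕ AA = F4.
P'[1]: 2F ⊕ 70 ⊕ 12 = 4D.
P'[2]: E4 ⊕ 84 ⊕ 1D = 7D.

P'[0] = F4, P'[1] = 4D, P'[2] = 7D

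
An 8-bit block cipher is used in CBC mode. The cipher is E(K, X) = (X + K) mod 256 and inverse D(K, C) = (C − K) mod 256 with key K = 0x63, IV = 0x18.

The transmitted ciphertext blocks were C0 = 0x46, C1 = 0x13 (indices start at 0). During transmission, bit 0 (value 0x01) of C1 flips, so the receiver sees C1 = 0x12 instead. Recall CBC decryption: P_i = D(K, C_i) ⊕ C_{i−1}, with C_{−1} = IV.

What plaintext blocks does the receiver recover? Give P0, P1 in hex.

P0 = 0xFB, P1 = 0xE9

Only C1 changed, to 0x12. In CBC, a change in C_i garbles P_i and flips the same bit in P_{i+1}. Decrypting the received ciphertext:
P0: D(K, 0x46) = 0xE3; 0xE3 ⊕ 0x18 = 0xFB.
P1: D(K, 0x12) = 0xAF; 0xAF ⊕ 0x46 = 0xE9.
Blocks that differ from the original plaintext: P1.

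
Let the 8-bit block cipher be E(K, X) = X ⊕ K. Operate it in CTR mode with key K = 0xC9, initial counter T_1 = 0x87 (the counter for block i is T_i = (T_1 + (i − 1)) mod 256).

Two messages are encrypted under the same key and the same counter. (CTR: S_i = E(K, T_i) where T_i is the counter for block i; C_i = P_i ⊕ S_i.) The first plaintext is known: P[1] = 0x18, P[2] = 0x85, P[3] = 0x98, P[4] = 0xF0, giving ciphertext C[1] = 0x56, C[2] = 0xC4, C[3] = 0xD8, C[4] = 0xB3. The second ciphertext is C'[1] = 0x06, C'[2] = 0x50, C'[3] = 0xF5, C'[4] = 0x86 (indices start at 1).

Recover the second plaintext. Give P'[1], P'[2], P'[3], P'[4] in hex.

In CTR with a reused counter, both messages share the same keystream S_i, so C_i ⊕ C'_i = P_i ⊕ P'_i and thus P'_i = P_i ⊕ C_i ⊕ C'_i.
P'[1]: 0x18 ⊕ 0x56 ⊕ 0x06 = 0x48.
P'[2]: 0x85 ⊕ 0xC4 ⊕ 0x50 = 0x11.
P'[3]: 0x98 ⊕ 0xD8 ⊕ 0xF5 = 0xB5.
P'[4]: 0xF0 ⊕ 0xB3 ⊕ 0x86 = 0xC5.

P'[1] = 0x48, P'[2] = 0x11, P'[3] = 0xB5, P'[4] = 0xC5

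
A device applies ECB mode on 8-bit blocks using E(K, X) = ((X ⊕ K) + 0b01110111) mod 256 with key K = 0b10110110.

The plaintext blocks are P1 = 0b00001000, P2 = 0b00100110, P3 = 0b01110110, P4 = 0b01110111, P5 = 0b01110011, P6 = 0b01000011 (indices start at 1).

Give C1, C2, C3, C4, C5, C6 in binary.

C1 = 0b00110101, C2 = 0b00000111, C3 = 0b00110111, C4 = 0b00111000, C5 = 0b00111100, C6 = 0b01101100

ECB encryption: C_i = E(K, P_i).
C1: E(K, 0b00001000) = 0b00110101.
C2: E(K, 0b00100110) = 0b00000111.
C3: E(K, 0b01110110) = 0b00110111.
C4: E(K, 0b01110111) = 0b00111000.
C5: E(K, 0b01110011) = 0b00111100.
C6: E(K, 0b01000011) = 0b01101100.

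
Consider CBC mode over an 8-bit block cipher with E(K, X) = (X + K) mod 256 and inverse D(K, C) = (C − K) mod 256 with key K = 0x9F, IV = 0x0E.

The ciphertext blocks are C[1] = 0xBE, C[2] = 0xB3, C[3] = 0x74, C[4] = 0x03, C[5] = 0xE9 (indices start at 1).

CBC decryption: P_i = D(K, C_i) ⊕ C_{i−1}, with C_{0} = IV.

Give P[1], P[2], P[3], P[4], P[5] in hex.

P[1]: D(K, 0xBE) = 0x1F; 0x1F ⊕ 0x0E = 0x11.
P[2]: D(K, 0xB3) = 0x14; 0x14 ⊕ 0xBE = 0xAA.
P[3]: D(K, 0x74) = 0xD5; 0xD5 ⊕ 0xB3 = 0x66.
P[4]: D(K, 0x03) = 0x64; 0x64 ⊕ 0x74 = 0x10.
P[5]: D(K, 0xE9) = 0x4A; 0x4A ⊕ 0x03 = 0x49.

P[1] = 0x11, P[2] = 0xAA, P[3] = 0x66, P[4] = 0x10, P[5] = 0x49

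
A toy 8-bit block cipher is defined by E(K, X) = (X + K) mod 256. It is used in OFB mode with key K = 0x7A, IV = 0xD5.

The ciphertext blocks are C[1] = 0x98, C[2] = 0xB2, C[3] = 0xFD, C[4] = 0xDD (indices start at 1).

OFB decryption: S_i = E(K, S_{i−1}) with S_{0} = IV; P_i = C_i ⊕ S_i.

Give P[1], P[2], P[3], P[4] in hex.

P[1] = 0xD7, P[2] = 0x7B, P[3] = 0xBE, P[4] = 0x60

P[1]: S = E(K, 0xD5) = 0x4F; 0x98 ⊕ 0x4F = 0xD7.
P[2]: S = E(K, 0x4F) = 0xC9; 0xB2 ⊕ 0xC9 = 0x7B.
P[3]: S = E(K, 0xC9) = 0x43; 0xFD ⊕ 0x43 = 0xBE.
P[4]: S = E(K, 0x43) = 0xBD; 0xDD ⊕ 0xBD = 0x60.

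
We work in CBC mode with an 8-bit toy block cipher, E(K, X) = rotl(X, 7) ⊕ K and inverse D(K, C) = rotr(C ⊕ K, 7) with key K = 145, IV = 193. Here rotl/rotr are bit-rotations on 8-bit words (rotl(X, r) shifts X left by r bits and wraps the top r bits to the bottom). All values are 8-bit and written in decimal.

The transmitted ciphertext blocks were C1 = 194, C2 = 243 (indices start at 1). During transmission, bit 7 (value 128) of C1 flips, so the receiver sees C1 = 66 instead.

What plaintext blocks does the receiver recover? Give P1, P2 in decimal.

P1 = 102, P2 = 134

CBC decryption: P_i = D(K, C_i) ⊕ C_{i−1}, with C_{0} = IV.
Only C1 changed, to 66. In CBC, a change in C_i garbles P_i and flips the same bit in P_{i+1}. Decrypting the received ciphertext:
P1: D(K, 66) = 167; 167 ⊕ 193 = 102.
P2: D(K, 243) = 196; 196 ⊕ 66 = 134.
Blocks that differ from the original plaintext: P1, P2.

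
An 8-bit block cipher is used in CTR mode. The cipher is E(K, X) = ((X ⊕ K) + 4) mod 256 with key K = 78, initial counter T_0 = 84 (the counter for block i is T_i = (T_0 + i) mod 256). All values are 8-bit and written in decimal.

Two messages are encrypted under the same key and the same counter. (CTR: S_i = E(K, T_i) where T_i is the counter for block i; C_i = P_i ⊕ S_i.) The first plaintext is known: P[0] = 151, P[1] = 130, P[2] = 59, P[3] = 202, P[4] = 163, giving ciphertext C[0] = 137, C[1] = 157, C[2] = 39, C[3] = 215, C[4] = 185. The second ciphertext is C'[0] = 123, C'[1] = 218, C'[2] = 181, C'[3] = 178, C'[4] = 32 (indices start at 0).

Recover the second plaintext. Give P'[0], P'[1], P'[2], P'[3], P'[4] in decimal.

P'[0] = 101, P'[1] = 197, P'[2] = 169, P'[3] = 175, P'[4] = 58

In CTR with a reused counter, both messages share the same keystream S_i, so C_i ⊕ C'_i = P_i ⊕ P'_i and thus P'_i = P_i ⊕ C_i ⊕ C'_i.
P'[0]: 151 ⊕ 137 ⊕ 123 = 101.
P'[1]: 130 ⊕ 157 ⊕ 218 = 197.
P'[2]: 59 ⊕ 39 ⊕ 181 = 169.
P'[3]: 202 ⊕ 215 ⊕ 178 = 175.
P'[4]: 163 ⊕ 185 ⊕ 32 = 58.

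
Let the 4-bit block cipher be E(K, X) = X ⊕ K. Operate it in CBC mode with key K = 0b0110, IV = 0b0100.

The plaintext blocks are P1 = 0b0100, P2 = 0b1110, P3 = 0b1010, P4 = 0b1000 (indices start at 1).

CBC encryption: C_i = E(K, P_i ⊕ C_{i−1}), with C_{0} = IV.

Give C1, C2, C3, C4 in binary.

C1: P1 ⊕ 0b0100 = 0b0000; E(K, 0b0000) = 0b0110.
C2: P2 ⊕ 0b0110 = 0b1000; E(K, 0b1000) = 0b1110.
C3: P3 ⊕ 0b1110 = 0b0100; E(K, 0b0100) = 0b0010.
C4: P4 ⊕ 0b0010 = 0b1010; E(K, 0b1010) = 0b1100.

C1 = 0b0110, C2 = 0b1110, C3 = 0b0010, C4 = 0b1100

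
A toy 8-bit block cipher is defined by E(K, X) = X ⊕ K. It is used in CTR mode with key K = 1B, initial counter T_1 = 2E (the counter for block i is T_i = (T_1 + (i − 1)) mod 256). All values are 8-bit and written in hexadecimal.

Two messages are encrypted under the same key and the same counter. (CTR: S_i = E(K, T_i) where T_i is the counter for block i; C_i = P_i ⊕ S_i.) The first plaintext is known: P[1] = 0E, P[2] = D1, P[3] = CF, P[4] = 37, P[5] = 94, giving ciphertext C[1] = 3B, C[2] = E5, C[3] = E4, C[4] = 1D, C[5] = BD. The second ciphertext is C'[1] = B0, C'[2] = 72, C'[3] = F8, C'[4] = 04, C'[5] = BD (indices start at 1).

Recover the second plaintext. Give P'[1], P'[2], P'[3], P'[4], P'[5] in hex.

In CTR with a reused counter, both messages share the same keystream S_i, so C_i ⊕ C'_i = P_i ⊕ P'_i and thus P'_i = P_i ⊕ C_i ⊕ C'_i.
P'[1]: 0E ⊕ 3B ⊕ B0 = 85.
P'[2]: D1 ⊕ E5 ⊕ 72 = 46.
P'[3]: CF ⊕ E4 ⊕ F8 = D3.
P'[4]: 37 ⊕ 1D ⊕ 04 = 2E.
P'[5]: 94 ⊕ BD ⊕ BD = 94.

P'[1] = 85, P'[2] = 46, P'[3] = D3, P'[4] = 2E, P'[5] = 94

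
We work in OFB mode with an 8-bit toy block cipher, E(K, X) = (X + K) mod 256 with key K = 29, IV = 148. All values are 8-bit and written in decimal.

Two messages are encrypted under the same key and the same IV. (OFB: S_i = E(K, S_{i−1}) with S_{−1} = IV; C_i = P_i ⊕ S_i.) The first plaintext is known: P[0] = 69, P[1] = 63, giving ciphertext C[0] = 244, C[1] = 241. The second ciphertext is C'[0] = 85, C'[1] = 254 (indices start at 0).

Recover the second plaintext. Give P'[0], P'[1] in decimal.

P'[0] = 228, P'[1] = 48

In OFB with a reused IV, both messages share the same keystream S_i, so C_i ⊕ C'_i = P_i ⊕ P'_i and thus P'_i = P_i ⊕ C_i ⊕ C'_i.
P'[0]: 69 ⊕ 244 ⊕ 85 = 228.
P'[1]: 63 ⊕ 241 ⊕ 254 = 48.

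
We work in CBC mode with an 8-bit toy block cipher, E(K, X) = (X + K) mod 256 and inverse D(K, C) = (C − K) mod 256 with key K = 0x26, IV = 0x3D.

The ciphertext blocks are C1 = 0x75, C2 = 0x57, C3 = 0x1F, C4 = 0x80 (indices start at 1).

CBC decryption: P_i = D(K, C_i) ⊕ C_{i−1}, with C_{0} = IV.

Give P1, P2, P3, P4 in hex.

P1 = 0x72, P2 = 0x44, P3 = 0xAE, P4 = 0x45

P1: D(K, 0x75) = 0x4F; 0x4F ⊕ 0x3D = 0x72.
P2: D(K, 0x57) = 0x31; 0x31 ⊕ 0x75 = 0x44.
P3: D(K, 0x1F) = 0xF9; 0xF9 ⊕ 0x57 = 0xAE.
P4: D(K, 0x80) = 0x5A; 0x5A ⊕ 0x1F = 0x45.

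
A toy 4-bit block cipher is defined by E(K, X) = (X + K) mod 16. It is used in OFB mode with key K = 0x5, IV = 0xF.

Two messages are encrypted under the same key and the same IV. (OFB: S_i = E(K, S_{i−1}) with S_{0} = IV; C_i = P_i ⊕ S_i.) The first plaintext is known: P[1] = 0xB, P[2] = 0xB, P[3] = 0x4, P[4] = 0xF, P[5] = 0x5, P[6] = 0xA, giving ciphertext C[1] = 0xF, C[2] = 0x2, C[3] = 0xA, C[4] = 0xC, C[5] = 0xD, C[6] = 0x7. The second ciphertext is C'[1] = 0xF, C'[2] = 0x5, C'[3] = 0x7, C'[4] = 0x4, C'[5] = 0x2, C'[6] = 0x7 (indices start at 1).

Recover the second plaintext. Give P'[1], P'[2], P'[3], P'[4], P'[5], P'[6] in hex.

P'[1] = 0xB, P'[2] = 0xC, P'[3] = 0x9, P'[4] = 0x7, P'[5] = 0xA, P'[6] = 0xA

In OFB with a reused IV, both messages share the same keystream S_i, so C_i ⊕ C'_i = P_i ⊕ P'_i and thus P'_i = P_i ⊕ C_i ⊕ C'_i.
P'[1]: 0xB ⊕ 0xF ⊕ 0xF = 0xB.
P'[2]: 0xB ⊕ 0x2 ⊕ 0x5 = 0xC.
P'[3]: 0x4 ⊕ 0xA ⊕ 0x7 = 0x9.
P'[4]: 0xF ⊕ 0xC ⊕ 0x4 = 0x7.
P'[5]: 0x5 ⊕ 0xD ⊕ 0x2 = 0xA.
P'[6]: 0xA ⊕ 0x7 ⊕ 0x7 = 0xA.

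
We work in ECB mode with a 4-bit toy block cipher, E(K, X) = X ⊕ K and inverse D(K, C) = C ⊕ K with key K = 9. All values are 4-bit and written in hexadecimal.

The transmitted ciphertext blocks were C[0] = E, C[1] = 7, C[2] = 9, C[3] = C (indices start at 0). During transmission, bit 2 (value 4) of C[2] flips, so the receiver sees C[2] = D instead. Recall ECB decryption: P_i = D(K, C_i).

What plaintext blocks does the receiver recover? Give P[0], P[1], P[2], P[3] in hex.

Only C[2] changed, to D. In ECB, a change in C_i affects only P_i. Decrypting the received ciphertext:
P[0]: D(K, E) = 7.
P[1]: D(K, 7) = E.
P[2]: D(K, D) = 4.
P[3]: D(K, C) = 5.
Blocks that differ from the original plaintext: P[2].

P[0] = 7, P[1] = E, P[2] = 4, P[3] = 5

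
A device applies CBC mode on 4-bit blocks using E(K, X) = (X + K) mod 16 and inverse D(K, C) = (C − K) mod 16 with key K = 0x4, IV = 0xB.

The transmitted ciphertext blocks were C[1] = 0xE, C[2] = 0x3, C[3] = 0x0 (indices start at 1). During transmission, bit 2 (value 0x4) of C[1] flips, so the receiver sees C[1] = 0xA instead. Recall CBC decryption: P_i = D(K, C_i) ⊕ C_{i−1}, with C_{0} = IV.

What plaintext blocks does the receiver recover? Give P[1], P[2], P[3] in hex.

P[1] = 0xD, P[2] = 0x5, P[3] = 0xF

Only C[1] changed, to 0xA. In CBC, a change in C_i garbles P_i and flips the same bit in P_{i+1}. Decrypting the received ciphertext:
P[1]: D(K, 0xA) = 0x6; 0x6 ⊕ 0xB = 0xD.
P[2]: D(K, 0x3) = 0xF; 0xF ⊕ 0xA = 0x5.
P[3]: D(K, 0x0) = 0xC; 0xC ⊕ 0x3 = 0xF.
Blocks that differ from the original plaintext: P[1], P[2].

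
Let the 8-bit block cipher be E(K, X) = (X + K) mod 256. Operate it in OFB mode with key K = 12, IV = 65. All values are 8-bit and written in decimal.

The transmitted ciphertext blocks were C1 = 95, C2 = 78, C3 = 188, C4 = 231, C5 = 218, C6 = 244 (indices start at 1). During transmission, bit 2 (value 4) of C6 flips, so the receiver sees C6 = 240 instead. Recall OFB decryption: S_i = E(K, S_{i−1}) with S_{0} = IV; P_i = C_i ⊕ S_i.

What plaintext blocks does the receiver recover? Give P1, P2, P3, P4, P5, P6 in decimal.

Only C6 changed, to 240. In OFB, a change in C_i flips the same bit in P_i only; the keystream is unaffected. Decrypting the received ciphertext:
P1: S = E(K, 65) = 77; 95 ⊕ 77 = 18.
P2: S = E(K, 77) = 89; 78 ⊕ 89 = 23.
P3: S = E(K, 89) = 101; 188 ⊕ 101 = 217.
P4: S = E(K, 101) = 113; 231 ⊕ 113 = 150.
P5: S = E(K, 113) = 125; 218 ⊕ 125 = 167.
P6: S = E(K, 125) = 137; 240 ⊕ 137 = 121.
Blocks that differ from the original plaintext: P6.

P1 = 18, P2 = 23, P3 = 217, P4 = 150, P5 = 167, P6 = 121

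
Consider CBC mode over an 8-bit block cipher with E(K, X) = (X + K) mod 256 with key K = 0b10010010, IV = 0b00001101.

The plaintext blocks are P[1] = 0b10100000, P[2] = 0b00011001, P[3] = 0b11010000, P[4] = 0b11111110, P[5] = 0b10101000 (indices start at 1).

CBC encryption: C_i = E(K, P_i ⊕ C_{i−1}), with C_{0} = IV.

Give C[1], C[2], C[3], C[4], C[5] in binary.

C[1] = 0b00111111, C[2] = 0b10111000, C[3] = 0b11111010, C[4] = 0b10010110, C[5] = 0b11010000

C[1]: P[1] ⊕ 0b00001101 = 0b10101101; E(K, 0b10101101) = 0b00111111.
C[2]: P[2] ⊕ 0b00111111 = 0b00100110; E(K, 0b00100110) = 0b10111000.
C[3]: P[3] ⊕ 0b10111000 = 0b01101000; E(K, 0b01101000) = 0b11111010.
C[4]: P[4] ⊕ 0b11111010 = 0b00000100; E(K, 0b00000100) = 0b10010110.
C[5]: P[5] ⊕ 0b10010110 = 0b00111110; E(K, 0b00111110) = 0b11010000.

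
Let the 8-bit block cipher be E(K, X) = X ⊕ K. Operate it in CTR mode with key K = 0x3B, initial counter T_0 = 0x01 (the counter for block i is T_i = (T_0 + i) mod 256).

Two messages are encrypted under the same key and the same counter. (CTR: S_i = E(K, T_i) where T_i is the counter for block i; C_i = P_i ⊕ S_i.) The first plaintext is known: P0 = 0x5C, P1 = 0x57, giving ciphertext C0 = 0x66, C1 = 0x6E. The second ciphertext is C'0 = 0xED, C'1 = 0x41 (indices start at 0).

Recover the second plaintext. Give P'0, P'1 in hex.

In CTR with a reused counter, both messages share the same keystream S_i, so C_i ⊕ C'_i = P_i ⊕ P'_i and thus P'_i = P_i ⊕ C_i ⊕ C'_i.
P'0: 0x5C ⊕ 0x66 ⊕ 0xED = 0xD7.
P'1: 0x57 ⊕ 0x6E ⊕ 0x41 = 0x78.

P'0 = 0xD7, P'1 = 0x78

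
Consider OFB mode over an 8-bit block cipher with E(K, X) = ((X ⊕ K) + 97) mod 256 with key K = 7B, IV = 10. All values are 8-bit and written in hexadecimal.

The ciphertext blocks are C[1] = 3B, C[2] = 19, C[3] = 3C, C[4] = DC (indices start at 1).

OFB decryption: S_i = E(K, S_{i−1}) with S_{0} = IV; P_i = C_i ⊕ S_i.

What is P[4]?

P[4] = CC

P[1]: S = E(K, 10) = 02; 3B ⊕ 02 = 39.
P[2]: S = E(K, 02) = 10; 19 ⊕ 10 = 09.
P[3]: S = E(K, 10) = 02; 3C ⊕ 02 = 3E.
P[4]: S = E(K, 02) = 10; DC ⊕ 10 = CC.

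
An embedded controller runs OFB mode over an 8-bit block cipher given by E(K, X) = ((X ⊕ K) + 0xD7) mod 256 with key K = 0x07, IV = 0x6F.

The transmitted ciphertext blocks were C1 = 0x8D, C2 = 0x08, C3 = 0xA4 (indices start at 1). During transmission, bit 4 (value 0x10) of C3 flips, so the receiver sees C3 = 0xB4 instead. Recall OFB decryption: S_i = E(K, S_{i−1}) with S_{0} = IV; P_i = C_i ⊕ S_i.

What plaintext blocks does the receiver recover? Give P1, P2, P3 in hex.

Only C3 changed, to 0xB4. In OFB, a change in C_i flips the same bit in P_i only; the keystream is unaffected. Decrypting the received ciphertext:
P1: S = E(K, 0x6F) = 0x3F; 0x8D ⊕ 0x3F = 0xB2.
P2: S = E(K, 0x3F) = 0x0F; 0x08 ⊕ 0x0F = 0x07.
P3: S = E(K, 0x0F) = 0xDF; 0xB4 ⊕ 0xDF = 0x6B.
Blocks that differ from the original plaintext: P3.

P1 = 0xB2, P2 = 0x07, P3 = 0x6B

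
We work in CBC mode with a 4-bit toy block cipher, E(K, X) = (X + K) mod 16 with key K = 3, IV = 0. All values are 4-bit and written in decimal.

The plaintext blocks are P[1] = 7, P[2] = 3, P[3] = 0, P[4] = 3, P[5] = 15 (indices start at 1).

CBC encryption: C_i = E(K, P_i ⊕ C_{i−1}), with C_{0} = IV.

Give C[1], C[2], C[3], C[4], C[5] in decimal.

C[1]: P[1] ⊕ 0 = 7; E(K, 7) = 10.
C[2]: P[2] ⊕ 10 = 9; E(K, 9) = 12.
C[3]: P[3] ⊕ 12 = 12; E(K, 12) = 15.
C[4]: P[4] ⊕ 15 = 12; E(K, 12) = 15.
C[5]: P[5] ⊕ 15 = 0; E(K, 0) = 3.

C[1] = 10, C[2] = 12, C[3] = 15, C[4] = 15, C[5] = 3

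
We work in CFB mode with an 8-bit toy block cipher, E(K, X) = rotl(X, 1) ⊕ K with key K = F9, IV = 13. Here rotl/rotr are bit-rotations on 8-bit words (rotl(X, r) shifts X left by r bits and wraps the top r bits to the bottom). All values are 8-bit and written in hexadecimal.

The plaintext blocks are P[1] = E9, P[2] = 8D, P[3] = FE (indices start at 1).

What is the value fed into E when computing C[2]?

CFB encryption: C_i = P_i ⊕ E(K, C_{i−1}), with C_{0} = IV.
C[1]: E(K, 13) = DF; E9 ⊕ DF = 36.
C[2]: E(K, 36) = 95; 8D ⊕ 95 = 18.
So the input to E for block [2] is 36.

36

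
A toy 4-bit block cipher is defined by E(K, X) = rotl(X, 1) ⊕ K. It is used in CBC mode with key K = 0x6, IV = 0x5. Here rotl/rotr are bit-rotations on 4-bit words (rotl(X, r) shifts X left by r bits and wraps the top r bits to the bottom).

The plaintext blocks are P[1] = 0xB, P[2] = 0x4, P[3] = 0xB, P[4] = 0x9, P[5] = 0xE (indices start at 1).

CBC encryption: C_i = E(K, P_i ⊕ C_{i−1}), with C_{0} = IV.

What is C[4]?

C[4] = 0x1

C[1]: P[1] ⊕ 0x5 = 0xE; E(K, 0xE) = 0xB.
C[2]: P[2] ⊕ 0xB = 0xF; E(K, 0xF) = 0x9.
C[3]: P[3] ⊕ 0x9 = 0x2; E(K, 0x2) = 0x2.
C[4]: P[4] ⊕ 0x2 = 0xB; E(K, 0xB) = 0x1.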